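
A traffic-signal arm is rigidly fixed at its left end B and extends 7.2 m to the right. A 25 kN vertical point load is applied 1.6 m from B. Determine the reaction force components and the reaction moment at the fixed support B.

B_x = 0, B_y = 25.00 kN, M_B = 40.00 kN·m

ΣF_x = 0: B_x = 0.
ΣF_y = 0: B_y − 25 = 0 → B_y = 25.00 kN.
ΣM about B: M_B − 25·1.6 = 0 → M_B = 40.00 kN·m.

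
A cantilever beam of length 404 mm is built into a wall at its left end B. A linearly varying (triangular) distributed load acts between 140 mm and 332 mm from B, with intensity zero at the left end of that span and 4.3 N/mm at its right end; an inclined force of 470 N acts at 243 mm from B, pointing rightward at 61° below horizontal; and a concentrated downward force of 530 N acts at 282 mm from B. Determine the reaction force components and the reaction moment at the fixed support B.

Resultant of the triangular load: ½ × 4.3 × 192 = 412.8 N, acting at 268 mm from B (one-third of the span from the peak).
ΣF_x = 0: B_x + 470·cos61° = 0 → B_x = -227.9 N.
ΣF_y = 0: B_y − ½·4.3·192 − 470·sin61° − 530 = 0 → B_y = 1354 N.
ΣM about B: M_B − (½·4.3·192)·268 − 470·sin61°·243 − 530·282 = 0 → M_B = 360000 N·mm.

B_x = -227.9 N, B_y = 1354 N, M_B = 360000 N·mm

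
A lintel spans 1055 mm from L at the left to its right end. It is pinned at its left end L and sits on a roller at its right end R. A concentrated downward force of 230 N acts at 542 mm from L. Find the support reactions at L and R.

L_x = 0, L_y = 111.8 N, R_y = 118.2 N

Moments about L: R_y·1055 − 230·542 = 0 → R_y = 124660/1055 = 118.161 ≈ 118.2 N.
ΣF_y = 0: L_y + 118.161 − 230 = 0 → L_y = 111.8 N.
ΣF_x = 0: no horizontal applied forces, so L_x = 0.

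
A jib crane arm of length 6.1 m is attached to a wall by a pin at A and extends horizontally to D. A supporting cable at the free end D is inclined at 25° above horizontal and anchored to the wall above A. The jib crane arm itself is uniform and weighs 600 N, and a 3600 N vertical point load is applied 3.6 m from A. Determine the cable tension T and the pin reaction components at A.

ΣM about A: T·sin25°·6.1 − 600·3.05 − 3600·3.6 = 0 → T = 14790/(6.1·0.422618) = 5737.07 ≈ 5737 N.
ΣF_x = 0: A_x − T·cos25° = 0 → A_x = 5737.07 × 0.906308 = 5200 N.
ΣF_y = 0: A_y + T·sin25° − 600 − 3600 = 0 → A_y = 4200 − 5737.07 × 0.422618 = 1775 N.

T = 5737 N, A_x = 5200 N, A_y = 1775 N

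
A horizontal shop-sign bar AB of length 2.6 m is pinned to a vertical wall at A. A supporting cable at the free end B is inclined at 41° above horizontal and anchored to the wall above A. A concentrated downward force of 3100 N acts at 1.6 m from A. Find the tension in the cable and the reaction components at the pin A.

T = 2908 N, A_x = 2195 N, A_y = 1192 N

ΣM about A: T·sin41°·2.6 − 3100·1.6 = 0 → T = 4960/(2.6·0.656059) = 2907.81 ≈ 2908 N.
ΣF_x = 0: A_x − T·cos41° = 0 → A_x = 2907.81 × 0.75471 = 2195 N.
ΣF_y = 0: A_y + T·sin41° − 3100 = 0 → A_y = 3100 − 2907.81 × 0.656059 = 1192 N.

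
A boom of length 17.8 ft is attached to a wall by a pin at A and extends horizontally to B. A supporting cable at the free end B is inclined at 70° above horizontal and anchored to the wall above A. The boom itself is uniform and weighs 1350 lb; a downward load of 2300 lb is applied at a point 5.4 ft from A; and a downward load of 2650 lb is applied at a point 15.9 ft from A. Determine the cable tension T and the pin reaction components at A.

T = 3980 lb, A_x = 1361 lb, A_y = 2560 lb

ΣM about A: T·sin70°·17.8 − 1350·8.9 − 2300·5.4 − 2650·15.9 = 0 → T = 66570/(17.8·0.939693) = 3979.9 ≈ 3980 lb.
ΣF_x = 0: A_x − T·cos70° = 0 → A_x = 3979.9 × 0.34202 = 1361 lb.
ΣF_y = 0: A_y + T·sin70° − 1350 − 2300 − 2650 = 0 → A_y = 6300 − 3979.9 × 0.939693 = 2560 lb.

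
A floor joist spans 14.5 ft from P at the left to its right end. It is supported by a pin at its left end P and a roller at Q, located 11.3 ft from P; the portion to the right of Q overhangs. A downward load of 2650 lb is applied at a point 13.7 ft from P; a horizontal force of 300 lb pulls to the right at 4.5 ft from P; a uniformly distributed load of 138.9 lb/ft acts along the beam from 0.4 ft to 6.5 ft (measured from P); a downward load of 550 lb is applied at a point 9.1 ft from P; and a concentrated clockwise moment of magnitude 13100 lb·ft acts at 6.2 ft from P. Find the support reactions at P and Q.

P_x = -300.0 lb, P_y = -1026 lb, Q_y = 5074 lb

Resultant of the distributed load: 138.9 × 6.1 = 847.29 lb at 3.45 ft from P.
Moments about P: Q_y·11.3 − 2650·13.7 − (138.9·6.1)·3.45 − 550·9.1 − 13100 = 0 → Q_y = 57333.1505/11.3 = 5073.73 ≈ 5074 lb.
ΣF_y = 0: P_y + 5073.73 − 2650 − 138.9·6.1 − 550 = 0 → P_y = -1026 lb.
ΣF_x = 0: P_x + 300 = 0 → P_x = -300.0 lb.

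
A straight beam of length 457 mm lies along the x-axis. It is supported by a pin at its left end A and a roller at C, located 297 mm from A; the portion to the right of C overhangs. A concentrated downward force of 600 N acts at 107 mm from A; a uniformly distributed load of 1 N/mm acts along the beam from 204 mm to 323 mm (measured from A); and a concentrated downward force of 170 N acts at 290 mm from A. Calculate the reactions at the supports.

A_x = 0, A_y = 401.3 N, C_y = 487.7 N

Resultant of the distributed load: 1 × 119 = 119 N at 263.5 mm from A.
Taking moments about A: C_y·297 − 600·107 − (1·119)·263.5 − 170·290 = 0 → C_y = 144856.5/297 = 487.732 ≈ 487.7 N.
ΣF_y = 0: A_y + 487.732 − 600 − 1·119 − 170 = 0 → A_y = 401.3 N.
ΣF_x = 0: no horizontal applied forces, so A_x = 0.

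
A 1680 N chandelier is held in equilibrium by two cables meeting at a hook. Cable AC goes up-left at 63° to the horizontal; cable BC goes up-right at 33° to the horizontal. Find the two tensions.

ΣF_x = 0: −T_AC·cos63° + T_BC·cos33° = 0 → T_BC = 0.541322·T_AC.
ΣF_y = 0: T_AC·sin63° + T_BC·sin33° = 1680.
Substitute: T_AC·(0.891007 + 0.541322·0.544639) = 1680 → T_AC = 1416.73 ≈ 1417 N.
Then T_BC = 0.541322 × 1416.73 = 766.9 N.

T_AC = 1417 N, T_BC = 766.9 N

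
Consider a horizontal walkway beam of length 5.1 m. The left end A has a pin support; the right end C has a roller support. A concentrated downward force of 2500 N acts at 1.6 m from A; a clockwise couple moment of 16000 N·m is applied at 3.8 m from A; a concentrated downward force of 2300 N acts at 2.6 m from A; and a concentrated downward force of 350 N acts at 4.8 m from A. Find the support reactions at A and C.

ΣM about A: C_y·5.1 − 2500·1.6 − 16000 − 2300·2.6 − 350·4.8 = 0 → C_y = 27660/5.1 = 5423.53 ≈ 5424 N.
ΣF_y = 0: A_y + 5423.53 − 2500 − 2300 − 350 = 0 → A_y = -273.5 N.
ΣF_x = 0: no horizontal applied forces, so A_x = 0.

A_x = 0, A_y = -273.5 N, C_y = 5424 N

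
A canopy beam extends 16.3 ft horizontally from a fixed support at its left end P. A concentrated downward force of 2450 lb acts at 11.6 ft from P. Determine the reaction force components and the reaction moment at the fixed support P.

ΣF_x = 0: P_x = 0.
ΣF_y = 0: P_y − 2450 = 0 → P_y = 2450 lb.
ΣM about P: M_P − 2450·11.6 = 0 → M_P = 28420 lb·ft.

P_x = 0, P_y = 2450 lb, M_P = 28420 lb·ft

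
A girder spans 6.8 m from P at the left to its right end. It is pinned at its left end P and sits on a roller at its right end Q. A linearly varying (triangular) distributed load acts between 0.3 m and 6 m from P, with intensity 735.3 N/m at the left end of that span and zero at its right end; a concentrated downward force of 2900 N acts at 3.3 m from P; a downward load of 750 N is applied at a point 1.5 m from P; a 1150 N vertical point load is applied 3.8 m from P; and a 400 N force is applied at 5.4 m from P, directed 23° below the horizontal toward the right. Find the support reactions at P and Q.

Resultant of the triangular load: ½ × 735.3 × 5.7 = 2095.605 N, acting at 2.2 m from P (one-third of the span from the peak).
ΣM about P: Q_y·6.8 − (½·735.3·5.7)·2.2 − 2900·3.3 − 750·1.5 − 1150·3.8 − 400·sin23°·5.4 = 0 → Q_y = 20519.3/6.8 = 3017.54 ≈ 3018 N.
ΣF_y = 0: P_y + 3017.54 − ½·735.3·5.7 − 2900 − 750 − 1150 − 400·sin23° = 0 → P_y = 4034 N.
ΣF_x = 0: P_x + 400·cos23° = 0 → P_x = -368.2 N.

P_x = -368.2 N, P_y = 4034 N, Q_y = 3018 N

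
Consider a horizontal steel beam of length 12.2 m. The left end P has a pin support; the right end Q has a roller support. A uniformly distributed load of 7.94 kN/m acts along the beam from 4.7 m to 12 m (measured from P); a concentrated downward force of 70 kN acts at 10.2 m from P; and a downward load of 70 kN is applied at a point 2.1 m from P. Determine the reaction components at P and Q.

Resultant of the distributed load: 7.94 × 7.3 = 57.962 kN at 8.35 m from P.
ΣM about P: Q_y·12.2 − (7.94·7.3)·8.35 − 70·10.2 − 70·2.1 = 0 → Q_y = 1344.9827/12.2 = 110.244 ≈ 110.2 kN.
ΣF_y = 0: P_y + 110.244 − 7.94·7.3 − 70 − 70 = 0 → P_y = 87.72 kN.
ΣF_x = 0: no horizontal applied forces, so P_x = 0.

P_x = 0, P_y = 87.72 kN, Q_y = 110.2 kN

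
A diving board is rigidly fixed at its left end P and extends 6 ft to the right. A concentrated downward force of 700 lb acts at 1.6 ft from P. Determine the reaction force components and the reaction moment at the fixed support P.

ΣF_x = 0: P_x = 0.
ΣF_y = 0: P_y − 700 = 0 → P_y = 700.0 lb.
ΣM about P: M_P − 700·1.6 = 0 → M_P = 1120 lb·ft.

P_x = 0, P_y = 700.0 lb, M_P = 1120 lb·ft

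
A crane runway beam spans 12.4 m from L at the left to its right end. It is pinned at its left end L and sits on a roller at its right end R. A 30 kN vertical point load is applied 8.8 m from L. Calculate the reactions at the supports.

Taking moments about L: R_y·12.4 − 30·8.8 = 0 → R_y = 264/12.4 = 21.2903 ≈ 21.29 kN.
ΣF_y = 0: L_y + 21.2903 − 30 = 0 → L_y = 8.710 kN.
ΣF_x = 0: no horizontal applied forces, so L_x = 0.

L_x = 0, L_y = 8.710 kN, R_y = 21.29 kN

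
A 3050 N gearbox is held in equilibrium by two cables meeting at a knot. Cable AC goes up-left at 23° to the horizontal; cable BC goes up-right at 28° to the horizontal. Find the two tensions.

T_AC = 3465 N, T_BC = 3613 N

ΣF_x = 0: −T_AC·cos23° + T_BC·cos28° = 0 → T_BC = 1.04254·T_AC.
ΣF_y = 0: T_AC·sin23° + T_BC·sin28° = 3050.
Substitute: T_AC·(0.390731 + 1.04254·0.469472) = 3050 → T_AC = 3465.22 ≈ 3465 N.
Then T_BC = 1.04254 × 3465.22 = 3613 N.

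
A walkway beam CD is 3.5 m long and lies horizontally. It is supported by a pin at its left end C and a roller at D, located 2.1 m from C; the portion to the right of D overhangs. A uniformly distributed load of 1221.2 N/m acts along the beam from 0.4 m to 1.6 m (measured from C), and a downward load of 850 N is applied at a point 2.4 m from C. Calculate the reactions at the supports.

C_x = 0, C_y = 646.2 N, D_y = 1669 N

Resultant of the distributed load: 1221.2 × 1.2 = 1465.44 N at 1 m from C.
ΣM about C: D_y·2.1 − (1221.2·1.2)·1 − 850·2.4 = 0 → D_y = 3505.44/2.1 = 1669.26 ≈ 1669 N.
ΣF_y = 0: C_y + 1669.26 − 1221.2·1.2 − 850 = 0 → C_y = 646.2 N.
ΣF_x = 0: no horizontal applied forces, so C_x = 0.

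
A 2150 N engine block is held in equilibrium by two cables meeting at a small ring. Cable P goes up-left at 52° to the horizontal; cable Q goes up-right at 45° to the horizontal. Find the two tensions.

ΣF_x = 0: −T_P·cos52° + T_Q·cos45° = 0 → T_Q = 0.870677·T_P.
ΣF_y = 0: T_P·sin52° + T_Q·sin45° = 2150.
Substitute: T_P·(0.788011 + 0.870677·0.707107) = 2150 → T_P = 1531.7 ≈ 1532 N.
Then T_Q = 0.870677 × 1531.7 = 1334 N.

T_P = 1532 N, T_Q = 1334 N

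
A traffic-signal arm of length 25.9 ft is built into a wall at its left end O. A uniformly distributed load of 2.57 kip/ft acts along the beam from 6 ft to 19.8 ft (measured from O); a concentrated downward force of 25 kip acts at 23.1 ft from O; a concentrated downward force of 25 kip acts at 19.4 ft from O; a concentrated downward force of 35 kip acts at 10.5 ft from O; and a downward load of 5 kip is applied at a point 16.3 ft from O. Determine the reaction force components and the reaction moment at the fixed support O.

O_x = 0, O_y = 125.5 kip, M_O = 1969 kip·ft

Resultant of the distributed load: 2.57 × 13.8 = 35.466 kip at 12.9 ft from O.
ΣF_x = 0: O_x = 0.
ΣF_y = 0: O_y − 2.57·13.8 − 25 − 25 − 35 − 5 = 0 → O_y = 125.5 kip.
ΣM about O: M_O − (2.57·13.8)·12.9 − 25·23.1 − 25·19.4 − 35·10.5 − 5·16.3 = 0 → M_O = 1969 kip·ft.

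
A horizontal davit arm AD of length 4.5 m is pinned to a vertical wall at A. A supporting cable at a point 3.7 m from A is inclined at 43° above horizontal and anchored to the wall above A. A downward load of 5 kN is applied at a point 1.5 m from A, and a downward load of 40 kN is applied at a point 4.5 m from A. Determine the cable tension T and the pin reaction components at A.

T = 74.30 kN, A_x = 54.34 kN, A_y = -5.676 kN

ΣM about A: T·sin43°·3.7 − 5·1.5 − 40·4.5 = 0 → T = 187.5/(3.7·0.681998) = 74.3047 ≈ 74.30 kN.
ΣF_x = 0: A_x − T·cos43° = 0 → A_x = 74.3047 × 0.731354 = 54.34 kN.
ΣF_y = 0: A_y + T·sin43° − 5 − 40 = 0 → A_y = 45 − 74.3047 × 0.681998 = -5.676 kN.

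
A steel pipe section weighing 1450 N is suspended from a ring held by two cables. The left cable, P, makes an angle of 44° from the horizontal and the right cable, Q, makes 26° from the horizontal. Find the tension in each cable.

ΣF_x = 0: −T_P·cos44° + T_Q·cos26° = 0 → T_Q = 0.800339·T_P.
ΣF_y = 0: T_P·sin44° + T_Q·sin26° = 1450.
Substitute: T_P·(0.694658 + 0.800339·0.438371) = 1450 → T_P = 1386.89 ≈ 1387 N.
Then T_Q = 0.800339 × 1386.89 = 1110 N.

T_P = 1387 N, T_Q = 1110 N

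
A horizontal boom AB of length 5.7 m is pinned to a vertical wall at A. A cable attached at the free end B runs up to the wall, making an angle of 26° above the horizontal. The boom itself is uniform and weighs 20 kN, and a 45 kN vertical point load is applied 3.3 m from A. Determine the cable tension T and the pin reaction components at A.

T = 82.24 kN, A_x = 73.92 kN, A_y = 28.95 kN

ΣM about A: T·sin26°·5.7 − 20·2.85 − 45·3.3 = 0 → T = 205.5/(5.7·0.438371) = 82.2423 ≈ 82.24 kN.
ΣF_x = 0: A_x − T·cos26° = 0 → A_x = 82.2423 × 0.898794 = 73.92 kN.
ΣF_y = 0: A_y + T·sin26° − 20 − 45 = 0 → A_y = 65 − 82.2423 × 0.438371 = 28.95 kN.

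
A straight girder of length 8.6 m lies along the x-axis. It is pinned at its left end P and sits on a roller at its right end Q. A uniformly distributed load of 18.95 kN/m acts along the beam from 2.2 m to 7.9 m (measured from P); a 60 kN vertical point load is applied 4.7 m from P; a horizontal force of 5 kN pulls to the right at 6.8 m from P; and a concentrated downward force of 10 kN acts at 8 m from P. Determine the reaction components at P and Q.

P_x = -5.000 kN, P_y = 72.49 kN, Q_y = 105.5 kN

Resultant of the distributed load: 18.95 × 5.7 = 108.015 kN at 5.05 m from P.
Moments about P: Q_y·8.6 − (18.95·5.7)·5.05 − 60·4.7 − 10·8 = 0 → Q_y = 907.47575/8.6 = 105.52 ≈ 105.5 kN.
ΣF_y = 0: P_y + 105.52 − 18.95·5.7 − 60 − 10 = 0 → P_y = 72.49 kN.
ΣF_x = 0: P_x + 5 = 0 → P_x = -5.000 kN.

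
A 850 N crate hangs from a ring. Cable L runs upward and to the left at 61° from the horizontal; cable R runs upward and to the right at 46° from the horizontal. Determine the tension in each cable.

T_L = 617.4 N, T_R = 430.9 N

ΣF_x = 0: −T_L·cos61° + T_R·cos46° = 0 → T_R = 0.697911·T_L.
ΣF_y = 0: T_L·sin61° + T_R·sin46° = 850.
Substitute: T_L·(0.87462 + 0.697911·0.71934) = 850 → T_L = 617.439 ≈ 617.4 N.
Then T_R = 0.697911 × 617.439 = 430.9 N.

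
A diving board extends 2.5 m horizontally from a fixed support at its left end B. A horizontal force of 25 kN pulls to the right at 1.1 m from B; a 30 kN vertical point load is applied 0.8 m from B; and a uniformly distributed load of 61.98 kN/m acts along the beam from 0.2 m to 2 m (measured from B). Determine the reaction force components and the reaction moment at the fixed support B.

Resultant of the distributed load: 61.98 × 1.8 = 111.564 kN at 1.1 m from B.
ΣF_x = 0: B_x + 25 = 0 → B_x = -25.00 kN.
ΣF_y = 0: B_y − 30 − 61.98·1.8 = 0 → B_y = 141.6 kN.
ΣM about B: M_B − 30·0.8 − (61.98·1.8)·1.1 = 0 → M_B = 146.7 kN·m.

B_x = -25.00 kN, B_y = 141.6 kN, M_B = 146.7 kN·m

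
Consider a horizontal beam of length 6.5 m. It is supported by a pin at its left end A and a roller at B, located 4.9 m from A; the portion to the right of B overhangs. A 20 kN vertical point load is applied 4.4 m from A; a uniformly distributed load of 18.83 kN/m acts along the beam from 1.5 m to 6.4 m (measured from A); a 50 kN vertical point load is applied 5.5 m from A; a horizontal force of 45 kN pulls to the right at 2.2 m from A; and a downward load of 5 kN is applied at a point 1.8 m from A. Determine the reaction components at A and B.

Resultant of the distributed load: 18.83 × 4.9 = 92.267 kN at 3.95 m from A.
Taking moments about A: B_y·4.9 − 20·4.4 − (18.83·4.9)·3.95 − 50·5.5 − 5·1.8 = 0 → B_y = 736.45465/4.9 = 150.297 ≈ 150.3 kN.
ΣF_y = 0: A_y + 150.297 − 20 − 18.83·4.9 − 50 − 5 = 0 → A_y = 16.97 kN.
ΣF_x = 0: A_x + 45 = 0 → A_x = -45.00 kN.

A_x = -45.00 kN, A_y = 16.97 kN, B_y = 150.3 kN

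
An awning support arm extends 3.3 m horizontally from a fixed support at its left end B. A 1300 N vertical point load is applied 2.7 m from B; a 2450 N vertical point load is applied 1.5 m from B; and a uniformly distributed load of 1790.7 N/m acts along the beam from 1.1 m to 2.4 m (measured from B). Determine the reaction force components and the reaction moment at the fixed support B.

Resultant of the distributed load: 1790.7 × 1.3 = 2327.91 N at 1.75 m from B.
ΣF_x = 0: B_x = 0.
ΣF_y = 0: B_y − 1300 − 2450 − 1790.7·1.3 = 0 → B_y = 6078 N.
ΣM about B: M_B − 1300·2.7 − 2450·1.5 − (1790.7·1.3)·1.75 = 0 → M_B = 11260 N·m.

B_x = 0, B_y = 6078 N, M_B = 11260 N·m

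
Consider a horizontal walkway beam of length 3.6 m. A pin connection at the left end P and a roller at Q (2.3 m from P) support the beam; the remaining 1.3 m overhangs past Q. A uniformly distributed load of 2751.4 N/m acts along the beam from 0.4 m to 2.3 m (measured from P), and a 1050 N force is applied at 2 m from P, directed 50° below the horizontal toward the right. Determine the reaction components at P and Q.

P_x = -674.9 N, P_y = 2264 N, Q_y = 3768 N

Resultant of the distributed load: 2751.4 × 1.9 = 5227.66 N at 1.35 m from P.
ΣM about P: Q_y·2.3 − (2751.4·1.9)·1.35 − 1050·sin50°·2 = 0 → Q_y = 8666.03/2.3 = 3767.84 ≈ 3768 N.
ΣF_y = 0: P_y + 3767.84 − 2751.4·1.9 − 1050·sin50° = 0 → P_y = 2264 N.
ΣF_x = 0: P_x + 1050·cos50° = 0 → P_x = -674.9 N.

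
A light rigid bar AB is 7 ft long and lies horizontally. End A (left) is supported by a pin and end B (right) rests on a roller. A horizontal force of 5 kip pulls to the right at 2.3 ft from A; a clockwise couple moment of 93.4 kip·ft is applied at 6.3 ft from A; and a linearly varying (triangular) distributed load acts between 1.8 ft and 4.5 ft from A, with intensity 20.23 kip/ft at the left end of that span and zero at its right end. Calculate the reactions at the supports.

A_x = -5.000 kip, A_y = 3.434 kip, B_y = 23.88 kip

Resultant of the triangular load: ½ × 20.23 × 2.7 = 27.3105 kip, acting at 2.7 ft from A (one-third of the span from the peak).
Moments about A: B_y·7 − 93.4 − (½·20.23·2.7)·2.7 = 0 → B_y = 167.13835/7 = 23.8769 ≈ 23.88 kip.
ΣF_y = 0: A_y + 23.8769 − ½·20.23·2.7 = 0 → A_y = 3.434 kip.
ΣF_x = 0: A_x + 5 = 0 → A_x = -5.000 kip.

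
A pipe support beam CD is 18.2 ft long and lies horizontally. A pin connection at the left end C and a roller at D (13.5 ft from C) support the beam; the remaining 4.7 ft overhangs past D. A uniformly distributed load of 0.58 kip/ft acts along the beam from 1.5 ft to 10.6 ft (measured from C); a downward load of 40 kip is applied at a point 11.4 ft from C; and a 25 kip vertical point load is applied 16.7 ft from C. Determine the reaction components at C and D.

Resultant of the distributed load: 0.58 × 9.1 = 5.278 kip at 6.05 ft from C.
Moments about C: D_y·13.5 − (0.58·9.1)·6.05 − 40·11.4 − 25·16.7 = 0 → D_y = 905.4319/13.5 = 67.069 ≈ 67.07 kip.
ΣF_y = 0: C_y + 67.069 − 0.58·9.1 − 40 − 25 = 0 → C_y = 3.209 kip.
ΣF_x = 0: no horizontal applied forces, so C_x = 0.

C_x = 0, C_y = 3.209 kip, D_y = 67.07 kip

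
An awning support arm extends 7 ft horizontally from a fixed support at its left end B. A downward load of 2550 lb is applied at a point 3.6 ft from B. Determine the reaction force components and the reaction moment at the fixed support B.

ΣF_x = 0: B_x = 0.
ΣF_y = 0: B_y − 2550 = 0 → B_y = 2550 lb.
ΣM about B: M_B − 2550·3.6 = 0 → M_B = 9180 lb·ft.

B_x = 0, B_y = 2550 lb, M_B = 9180 lb·ft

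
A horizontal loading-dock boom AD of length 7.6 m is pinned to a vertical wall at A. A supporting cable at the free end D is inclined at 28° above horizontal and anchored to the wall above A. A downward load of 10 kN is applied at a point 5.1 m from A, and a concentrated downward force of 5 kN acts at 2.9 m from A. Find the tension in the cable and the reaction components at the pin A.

T = 18.36 kN, A_x = 16.21 kN, A_y = 6.382 kN

ΣM about A: T·sin28°·7.6 − 10·5.1 − 5·2.9 = 0 → T = 65.5/(7.6·0.469472) = 18.3577 ≈ 18.36 kN.
ΣF_x = 0: A_x − T·cos28° = 0 → A_x = 18.3577 × 0.882948 = 16.21 kN.
ΣF_y = 0: A_y + T·sin28° − 10 − 5 = 0 → A_y = 15 − 18.3577 × 0.469472 = 6.382 kN.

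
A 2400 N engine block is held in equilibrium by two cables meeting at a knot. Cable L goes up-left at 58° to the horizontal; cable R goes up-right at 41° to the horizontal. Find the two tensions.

ΣF_x = 0: −T_L·cos58° + T_R·cos41° = 0 → T_R = 0.70215·T_L.
ΣF_y = 0: T_L·sin58° + T_R·sin41° = 2400.
Substitute: T_L·(0.848048 + 0.70215·0.656059) = 2400 → T_L = 1833.88 ≈ 1834 N.
Then T_R = 0.70215 × 1833.88 = 1288 N.

T_L = 1834 N, T_R = 1288 N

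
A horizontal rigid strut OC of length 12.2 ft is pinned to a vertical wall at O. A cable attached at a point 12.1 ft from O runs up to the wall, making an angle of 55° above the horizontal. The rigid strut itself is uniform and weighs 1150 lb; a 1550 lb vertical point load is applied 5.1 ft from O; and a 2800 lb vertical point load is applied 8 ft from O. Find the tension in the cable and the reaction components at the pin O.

ΣM about O: T·sin55°·12.1 − 1150·6.1 − 1550·5.1 − 2800·8 = 0 → T = 37320/(12.1·0.819152) = 3765.23 ≈ 3765 lb.
ΣF_x = 0: O_x − T·cos55° = 0 → O_x = 3765.23 × 0.573576 = 2160 lb.
ΣF_y = 0: O_y + T·sin55° − 1150 − 1550 − 2800 = 0 → O_y = 5500 − 3765.23 × 0.819152 = 2416 lb.

T = 3765 lb, O_x = 2160 lb, O_y = 2416 lb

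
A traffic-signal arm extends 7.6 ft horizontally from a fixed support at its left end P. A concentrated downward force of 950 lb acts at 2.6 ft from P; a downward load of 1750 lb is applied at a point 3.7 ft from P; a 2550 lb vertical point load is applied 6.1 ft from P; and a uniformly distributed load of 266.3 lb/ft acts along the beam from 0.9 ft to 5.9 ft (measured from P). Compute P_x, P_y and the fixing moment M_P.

P_x = 0, P_y = 6582 lb, M_P = 29030 lb·ft

Resultant of the distributed load: 266.3 × 5 = 1331.5 lb at 3.4 ft from P.
ΣF_x = 0: P_x = 0.
ΣF_y = 0: P_y − 950 − 1750 − 2550 − 266.3·5 = 0 → P_y = 6582 lb.
ΣM about P: M_P − 950·2.6 − 1750·3.7 − 2550·6.1 − (266.3·5)·3.4 = 0 → M_P = 29030 lb·ft.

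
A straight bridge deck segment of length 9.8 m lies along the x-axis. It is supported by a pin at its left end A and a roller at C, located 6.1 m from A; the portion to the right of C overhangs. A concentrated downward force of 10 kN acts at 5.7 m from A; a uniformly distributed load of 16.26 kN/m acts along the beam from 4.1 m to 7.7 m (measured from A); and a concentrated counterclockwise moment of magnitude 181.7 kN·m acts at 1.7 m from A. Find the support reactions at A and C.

A_x = 0, A_y = 32.36 kN, C_y = 36.17 kN

Resultant of the distributed load: 16.26 × 3.6 = 58.536 kN at 5.9 m from A.
ΣM about A: C_y·6.1 − 10·5.7 − (16.26·3.6)·5.9 + 181.7 = 0 → C_y = 220.6624/6.1 = 36.1742 ≈ 36.17 kN.
ΣF_y = 0: A_y + 36.1742 − 10 − 16.26·3.6 = 0 → A_y = 32.36 kN.
ΣF_x = 0: no horizontal applied forces, so A_x = 0.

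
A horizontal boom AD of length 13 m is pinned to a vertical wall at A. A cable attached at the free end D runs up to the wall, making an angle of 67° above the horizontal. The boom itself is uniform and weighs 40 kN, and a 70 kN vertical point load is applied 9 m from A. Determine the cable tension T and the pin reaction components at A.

ΣM about A: T·sin67°·13 − 40·6.5 − 70·9 = 0 → T = 890/(13·0.920505) = 74.3739 ≈ 74.37 kN.
ΣF_x = 0: A_x − T·cos67° = 0 → A_x = 74.3739 × 0.390731 = 29.06 kN.
ΣF_y = 0: A_y + T·sin67° − 40 − 70 = 0 → A_y = 110 − 74.3739 × 0.920505 = 41.54 kN.

T = 74.37 kN, A_x = 29.06 kN, A_y = 41.54 kN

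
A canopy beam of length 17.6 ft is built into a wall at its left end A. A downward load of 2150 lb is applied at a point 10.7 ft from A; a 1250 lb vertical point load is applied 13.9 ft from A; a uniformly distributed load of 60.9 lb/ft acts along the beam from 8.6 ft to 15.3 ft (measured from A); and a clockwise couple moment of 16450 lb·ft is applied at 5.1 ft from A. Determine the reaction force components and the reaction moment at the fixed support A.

Resultant of the distributed load: 60.9 × 6.7 = 408.03 lb at 11.95 ft from A.
ΣF_x = 0: A_x = 0.
ΣF_y = 0: A_y − 2150 − 1250 − 60.9·6.7 = 0 → A_y = 3808 lb.
ΣM about A: M_A − 2150·10.7 − 1250·13.9 − (60.9·6.7)·11.95 − 16450 = 0 → M_A = 61710 lb·ft.

A_x = 0, A_y = 3808 lb, M_A = 61710 lb·ft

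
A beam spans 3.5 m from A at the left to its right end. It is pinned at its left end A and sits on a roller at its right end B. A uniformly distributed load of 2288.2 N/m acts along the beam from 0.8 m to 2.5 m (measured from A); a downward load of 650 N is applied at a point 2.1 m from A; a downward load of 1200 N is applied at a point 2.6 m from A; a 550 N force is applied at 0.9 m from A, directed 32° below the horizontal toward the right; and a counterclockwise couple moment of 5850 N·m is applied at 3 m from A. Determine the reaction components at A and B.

Resultant of the distributed load: 2288.2 × 1.7 = 3889.94 N at 1.65 m from A.
ΣM about A: B_y·3.5 − (2288.2·1.7)·1.65 − 650·2.1 − 1200·2.6 − 550·sin32°·0.9 + 5850 = 0 → B_y = 5315.71/3.5 = 1518.77 ≈ 1519 N.
ΣF_y = 0: A_y + 1518.77 − 2288.2·1.7 − 650 − 1200 − 550·sin32° = 0 → A_y = 4513 N.
ΣF_x = 0: A_x + 550·cos32° = 0 → A_x = -466.4 N.

A_x = -466.4 N, A_y = 4513 N, B_y = 1519 N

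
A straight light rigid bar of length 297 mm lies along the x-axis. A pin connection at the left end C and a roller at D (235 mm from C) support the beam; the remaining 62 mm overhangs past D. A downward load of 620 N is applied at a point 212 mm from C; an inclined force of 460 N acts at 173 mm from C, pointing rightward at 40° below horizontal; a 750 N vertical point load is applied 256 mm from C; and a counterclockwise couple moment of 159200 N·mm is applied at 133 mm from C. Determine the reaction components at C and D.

C_x = -352.4 N, C_y = 749.1 N, D_y = 916.6 N

Taking moments about C: D_y·235 − 620·212 − 460·sin40°·173 − 750·256 + 159200 = 0 → D_y = 215393/235 = 916.566 ≈ 916.6 N.
ΣF_y = 0: C_y + 916.566 − 620 − 460·sin40° − 750 = 0 → C_y = 749.1 N.
ΣF_x = 0: C_x + 460·cos40° = 0 → C_x = -352.4 N.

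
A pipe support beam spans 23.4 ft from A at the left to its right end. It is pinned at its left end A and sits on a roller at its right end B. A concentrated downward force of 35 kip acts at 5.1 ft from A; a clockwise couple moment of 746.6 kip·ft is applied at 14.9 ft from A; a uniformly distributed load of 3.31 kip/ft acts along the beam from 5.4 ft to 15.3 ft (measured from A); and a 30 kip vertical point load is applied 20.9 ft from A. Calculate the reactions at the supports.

A_x = 0, A_y = 16.95 kip, B_y = 80.82 kip

Resultant of the distributed load: 3.31 × 9.9 = 32.769 kip at 10.35 ft from A.
Moments about A: B_y·23.4 − 35·5.1 − 746.6 − (3.31·9.9)·10.35 − 30·20.9 = 0 → B_y = 1891.25915/23.4 = 80.823 ≈ 80.82 kip.
ΣF_y = 0: A_y + 80.823 − 35 − 3.31·9.9 − 30 = 0 → A_y = 16.95 kip.
ΣF_x = 0: no horizontal applied forces, so A_x = 0.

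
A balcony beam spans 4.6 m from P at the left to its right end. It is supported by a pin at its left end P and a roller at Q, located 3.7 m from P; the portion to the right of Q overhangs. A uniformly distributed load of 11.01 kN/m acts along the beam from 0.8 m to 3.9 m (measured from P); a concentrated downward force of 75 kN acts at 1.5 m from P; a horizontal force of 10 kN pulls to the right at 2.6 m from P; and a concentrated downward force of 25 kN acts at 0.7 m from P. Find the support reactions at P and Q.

P_x = -10.00 kN, P_y = 77.32 kN, Q_y = 56.81 kN

Resultant of the distributed load: 11.01 × 3.1 = 34.131 kN at 2.35 m from P.
Taking moments about P: Q_y·3.7 − (11.01·3.1)·2.35 − 75·1.5 − 25·0.7 = 0 → Q_y = 210.20785/3.7 = 56.8129 ≈ 56.81 kN.
ΣF_y = 0: P_y + 56.8129 − 11.01·3.1 − 75 − 25 = 0 → P_y = 77.32 kN.
ΣF_x = 0: P_x + 10 = 0 → P_x = -10.00 kN.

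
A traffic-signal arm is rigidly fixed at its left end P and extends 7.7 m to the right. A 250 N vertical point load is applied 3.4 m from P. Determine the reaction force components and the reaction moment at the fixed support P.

ΣF_x = 0: P_x = 0.
ΣF_y = 0: P_y − 250 = 0 → P_y = 250.0 N.
ΣM about P: M_P − 250·3.4 = 0 → M_P = 850.0 N·m.

P_x = 0, P_y = 250.0 N, M_P = 850.0 N·m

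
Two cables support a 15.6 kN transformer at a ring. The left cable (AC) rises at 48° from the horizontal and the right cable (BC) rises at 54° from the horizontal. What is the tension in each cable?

T_AC = 9.374 kN, T_BC = 10.67 kN

ΣF_x = 0: −T_AC·cos48° + T_BC·cos54° = 0 → T_BC = 1.13839·T_AC.
ΣF_y = 0: T_AC·sin48° + T_BC·sin54° = 15.6.
Substitute: T_AC·(0.743145 + 1.13839·0.809017) = 15.6 → T_AC = 9.37431 ≈ 9.374 kN.
Then T_BC = 1.13839 × 9.37431 = 10.67 kN.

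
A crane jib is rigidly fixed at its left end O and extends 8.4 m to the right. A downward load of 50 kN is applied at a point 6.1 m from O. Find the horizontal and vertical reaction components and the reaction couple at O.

O_x = 0, O_y = 50.00 kN, M_O = 305.0 kN·m

ΣF_x = 0: O_x = 0.
ΣF_y = 0: O_y − 50 = 0 → O_y = 50.00 kN.
ΣM about O: M_O − 50·6.1 = 0 → M_O = 305.0 kN·m.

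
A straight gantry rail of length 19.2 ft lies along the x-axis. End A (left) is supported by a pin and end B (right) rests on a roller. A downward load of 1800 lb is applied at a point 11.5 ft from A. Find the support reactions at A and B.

A_x = 0, A_y = 721.9 lb, B_y = 1078 lb

Moments about A: B_y·19.2 − 1800·11.5 = 0 → B_y = 20700/19.2 = 1078.12 ≈ 1078 lb.
ΣF_y = 0: A_y + 1078.12 − 1800 = 0 → A_y = 721.9 lb.
ΣF_x = 0: no horizontal applied forces, so A_x = 0.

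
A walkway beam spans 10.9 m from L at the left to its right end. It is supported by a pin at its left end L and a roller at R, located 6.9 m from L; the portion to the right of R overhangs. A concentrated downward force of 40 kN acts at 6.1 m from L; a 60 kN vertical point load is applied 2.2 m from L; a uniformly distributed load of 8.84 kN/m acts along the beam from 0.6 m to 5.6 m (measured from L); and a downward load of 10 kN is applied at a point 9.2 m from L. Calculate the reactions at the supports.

Resultant of the distributed load: 8.84 × 5 = 44.2 kN at 3.1 m from L.
ΣM about L: R_y·6.9 − 40·6.1 − 60·2.2 − (8.84·5)·3.1 − 10·9.2 = 0 → R_y = 605.02/6.9 = 87.6841 ≈ 87.68 kN.
ΣF_y = 0: L_y + 87.6841 − 40 − 60 − 8.84·5 − 10 = 0 → L_y = 66.52 kN.
ΣF_x = 0: no horizontal applied forces, so L_x = 0.

L_x = 0, L_y = 66.52 kN, R_y = 87.68 kN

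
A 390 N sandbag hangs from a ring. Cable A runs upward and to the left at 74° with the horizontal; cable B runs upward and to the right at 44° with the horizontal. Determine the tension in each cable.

ΣF_x = 0: −T_A·cos74° + T_B·cos44° = 0 → T_B = 0.383181·T_A.
ΣF_y = 0: T_A·sin74° + T_B·sin44° = 390.
Substitute: T_A·(0.961262 + 0.383181·0.694658) = 390 → T_A = 317.734 ≈ 317.7 N.
Then T_B = 0.383181 × 317.734 = 121.7 N.

T_A = 317.7 N, T_B = 121.7 N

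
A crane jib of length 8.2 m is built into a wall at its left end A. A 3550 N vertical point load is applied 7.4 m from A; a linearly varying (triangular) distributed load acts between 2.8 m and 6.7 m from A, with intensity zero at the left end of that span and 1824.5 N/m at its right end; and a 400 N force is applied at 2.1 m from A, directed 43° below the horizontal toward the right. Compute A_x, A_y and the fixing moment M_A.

Resultant of the triangular load: ½ × 1824.5 × 3.9 = 3557.775 N, acting at 5.4 m from A (one-third of the span from the peak).
ΣF_x = 0: A_x + 400·cos43° = 0 → A_x = -292.5 N.
ΣF_y = 0: A_y − 3550 − ½·1824.5·3.9 − 400·sin43° = 0 → A_y = 7381 N.
ΣM about A: M_A − 3550·7.4 − (½·1824.5·3.9)·5.4 − 400·sin43°·2.1 = 0 → M_A = 46050 N·m.

A_x = -292.5 N, A_y = 7381 N, M_A = 46050 N·m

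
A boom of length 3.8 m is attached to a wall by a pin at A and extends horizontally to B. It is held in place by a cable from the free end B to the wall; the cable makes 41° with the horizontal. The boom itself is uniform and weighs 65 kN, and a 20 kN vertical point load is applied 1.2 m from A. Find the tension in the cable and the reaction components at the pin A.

T = 59.17 kN, A_x = 44.65 kN, A_y = 46.18 kN

ΣM about A: T·sin41°·3.8 − 65·1.9 − 20·1.2 = 0 → T = 147.5/(3.8·0.656059) = 59.1651 ≈ 59.17 kN.
ΣF_x = 0: A_x − T·cos41° = 0 → A_x = 59.1651 × 0.75471 = 44.65 kN.
ΣF_y = 0: A_y + T·sin41° − 65 − 20 = 0 → A_y = 85 − 59.1651 × 0.656059 = 46.18 kN.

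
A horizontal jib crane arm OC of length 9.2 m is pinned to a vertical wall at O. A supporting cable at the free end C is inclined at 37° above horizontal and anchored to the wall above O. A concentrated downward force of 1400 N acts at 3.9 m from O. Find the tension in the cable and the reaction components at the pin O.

ΣM about O: T·sin37°·9.2 − 1400·3.9 = 0 → T = 5460/(9.2·0.601815) = 986.147 ≈ 986.1 N.
ΣF_x = 0: O_x − T·cos37° = 0 → O_x = 986.147 × 0.798636 = 787.6 N.
ΣF_y = 0: O_y + T·sin37° − 1400 = 0 → O_y = 1400 − 986.147 × 0.601815 = 806.5 N.

T = 986.1 N, O_x = 787.6 N, O_y = 806.5 N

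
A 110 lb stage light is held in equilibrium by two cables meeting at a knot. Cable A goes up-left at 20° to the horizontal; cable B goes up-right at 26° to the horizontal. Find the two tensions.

ΣF_x = 0: −T_A·cos20° + T_B·cos26° = 0 → T_B = 1.0455·T_A.
ΣF_y = 0: T_A·sin20° + T_B·sin26° = 110.
Substitute: T_A·(0.34202 + 1.0455·0.438371) = 110 → T_A = 137.442 ≈ 137.4 lb.
Then T_B = 1.0455 × 137.442 = 143.7 lb.

T_A = 137.4 lb, T_B = 143.7 lb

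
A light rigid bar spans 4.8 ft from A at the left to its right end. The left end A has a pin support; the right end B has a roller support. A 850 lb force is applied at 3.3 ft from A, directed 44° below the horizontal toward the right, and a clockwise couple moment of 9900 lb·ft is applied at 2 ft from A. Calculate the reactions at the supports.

Moments about A: B_y·4.8 − 850·sin44°·3.3 − 9900 = 0 → B_y = 11848.5/4.8 = 2468.44 ≈ 2468 lb.
ΣF_y = 0: A_y + 2468.44 − 850·sin44° = 0 → A_y = -1878 lb.
ΣF_x = 0: A_x + 850·cos44° = 0 → A_x = -611.4 lb.

A_x = -611.4 lb, A_y = -1878 lb, B_y = 2468 lb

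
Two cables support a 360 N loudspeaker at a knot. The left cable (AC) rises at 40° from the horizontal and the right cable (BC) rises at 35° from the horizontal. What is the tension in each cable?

ΣF_x = 0: −T_AC·cos40° + T_BC·cos35° = 0 → T_BC = 0.935168·T_AC.
ΣF_y = 0: T_AC·sin40° + T_BC·sin35° = 360.
Substitute: T_AC·(0.642788 + 0.935168·0.573576) = 360 → T_AC = 305.297 ≈ 305.3 N.
Then T_BC = 0.935168 × 305.297 = 285.5 N.

T_AC = 305.3 N, T_BC = 285.5 N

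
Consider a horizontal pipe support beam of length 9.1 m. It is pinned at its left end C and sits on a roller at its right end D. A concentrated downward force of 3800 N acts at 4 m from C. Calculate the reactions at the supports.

Moments about C: D_y·9.1 − 3800·4 = 0 → D_y = 15200/9.1 = 1670.33 ≈ 1670 N.
ΣF_y = 0: C_y + 1670.33 − 3800 = 0 → C_y = 2130 N.
ΣF_x = 0: no horizontal applied forces, so C_x = 0.

C_x = 0, C_y = 2130 N, D_y = 1670 N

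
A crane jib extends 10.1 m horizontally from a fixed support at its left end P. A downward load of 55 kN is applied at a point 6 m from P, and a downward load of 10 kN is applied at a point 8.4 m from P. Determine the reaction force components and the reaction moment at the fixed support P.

P_x = 0, P_y = 65.00 kN, M_P = 414.0 kN·m

ΣF_x = 0: P_x = 0.
ΣF_y = 0: P_y − 55 − 10 = 0 → P_y = 65.00 kN.
ΣM about P: M_P − 55·6 − 10·8.4 = 0 → M_P = 414.0 kN·m.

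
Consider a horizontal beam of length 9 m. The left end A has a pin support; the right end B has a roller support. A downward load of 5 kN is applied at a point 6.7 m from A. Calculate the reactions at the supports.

Taking moments about A: B_y·9 − 5·6.7 = 0 → B_y = 33.5/9 = 3.72222 ≈ 3.722 kN.
ΣF_y = 0: A_y + 3.72222 − 5 = 0 → A_y = 1.278 kN.
ΣF_x = 0: no horizontal applied forces, so A_x = 0.

A_x = 0, A_y = 1.278 kN, B_y = 3.722 kN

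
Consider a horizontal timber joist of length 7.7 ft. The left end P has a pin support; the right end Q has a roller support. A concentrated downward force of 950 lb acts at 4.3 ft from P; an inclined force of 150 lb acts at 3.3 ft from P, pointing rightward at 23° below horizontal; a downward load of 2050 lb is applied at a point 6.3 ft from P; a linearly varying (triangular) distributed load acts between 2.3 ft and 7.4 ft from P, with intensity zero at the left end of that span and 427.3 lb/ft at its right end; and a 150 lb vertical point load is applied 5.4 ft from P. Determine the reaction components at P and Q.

P_x = -138.1 lb, P_y = 1154 lb, Q_y = 3145 lb

Resultant of the triangular load: ½ × 427.3 × 5.1 = 1089.615 lb, acting at 5.7 ft from P (one-third of the span from the peak).
ΣM about P: Q_y·7.7 − 950·4.3 − 150·sin23°·3.3 − 2050·6.3 − (½·427.3·5.1)·5.7 − 150·5.4 = 0 → Q_y = 24214.2/7.7 = 3144.7 ≈ 3145 lb.
ΣF_y = 0: P_y + 3144.7 − 950 − 150·sin23° − 2050 − ½·427.3·5.1 − 150 = 0 → P_y = 1154 lb.
ΣF_x = 0: P_x + 150·cos23° = 0 → P_x = -138.1 lb.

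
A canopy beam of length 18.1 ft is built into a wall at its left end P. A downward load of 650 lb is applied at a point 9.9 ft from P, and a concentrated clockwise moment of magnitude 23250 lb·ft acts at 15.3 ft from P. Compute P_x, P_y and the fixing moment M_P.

ΣF_x = 0: P_x = 0.
ΣF_y = 0: P_y − 650 = 0 → P_y = 650.0 lb.
ΣM about P: M_P − 650·9.9 − 23250 = 0 → M_P = 29680 lb·ft.

P_x = 0, P_y = 650.0 lb, M_P = 29680 lb·ft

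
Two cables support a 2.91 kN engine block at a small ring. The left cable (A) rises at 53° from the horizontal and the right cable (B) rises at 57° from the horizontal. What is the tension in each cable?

T_A = 1.687 kN, T_B = 1.864 kN

ΣF_x = 0: −T_A·cos53° + T_B·cos57° = 0 → T_B = 1.10498·T_A.
ΣF_y = 0: T_A·sin53° + T_B·sin57° = 2.91.
Substitute: T_A·(0.798636 + 1.10498·0.838671) = 2.91 → T_A = 1.68661 ≈ 1.687 kN.
Then T_B = 1.10498 × 1.68661 = 1.864 kN.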